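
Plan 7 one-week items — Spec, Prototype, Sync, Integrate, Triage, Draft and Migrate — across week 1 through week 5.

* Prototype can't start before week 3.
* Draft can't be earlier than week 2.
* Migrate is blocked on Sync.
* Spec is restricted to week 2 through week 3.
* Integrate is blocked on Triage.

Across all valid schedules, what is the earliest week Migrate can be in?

Precedence pushes Migrate to at least week 2.
Migrate at week 2 is achievable: Migrate -> week 2; Spec -> week 2; Draft -> week 2; Sync -> week 1; Prototype -> week 3; Triage -> week 1; Integrate -> week 2.

week 2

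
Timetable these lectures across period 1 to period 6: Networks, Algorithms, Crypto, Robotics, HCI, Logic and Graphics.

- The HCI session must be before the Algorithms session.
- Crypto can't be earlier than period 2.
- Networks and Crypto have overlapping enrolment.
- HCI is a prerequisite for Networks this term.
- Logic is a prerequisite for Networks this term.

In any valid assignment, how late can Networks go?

Precedence pushes Networks to at least period 2.
Networks at period 6 is achievable: Crypto in period 2, Graphics in period 1, Robotics in period 1, Logic in period 1, Algorithms in period 2, Networks in period 6, HCI in period 1.

period 6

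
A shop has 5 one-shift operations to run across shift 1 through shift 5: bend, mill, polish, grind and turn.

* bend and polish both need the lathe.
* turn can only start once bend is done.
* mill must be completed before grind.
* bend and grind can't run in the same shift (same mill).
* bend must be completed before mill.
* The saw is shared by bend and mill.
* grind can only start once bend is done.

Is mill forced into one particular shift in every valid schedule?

mill can be shift 2 (e.g. mill=shift 2, polish=shift 2, turn=shift 2, grind=shift 3, bend=shift 1) or shift 3 (e.g. mill -> shift 3; grind -> shift 4; polish -> shift 2; bend -> shift 1; turn -> shift 2).

No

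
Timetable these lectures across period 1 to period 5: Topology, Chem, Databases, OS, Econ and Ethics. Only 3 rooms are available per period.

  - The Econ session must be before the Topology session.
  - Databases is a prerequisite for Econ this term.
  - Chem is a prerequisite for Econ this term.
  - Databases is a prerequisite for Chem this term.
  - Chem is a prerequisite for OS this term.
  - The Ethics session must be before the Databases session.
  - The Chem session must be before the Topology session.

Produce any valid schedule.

OS in period 4; Ethics in period 1; Databases in period 2; Topology in period 5; Chem in period 3; Econ in period 4

Checking: Databases(period 2) before Chem(period 3); Econ(period 4) before Topology(period 5); Ethics(period 1) before Databases(period 2); Chem(period 3) before Econ(period 4); Databases(period 2) before Econ(period 4); Chem(period 3) before OS(period 4); Chem(period 3) before Topology(period 5); max 2 per period (cap 3).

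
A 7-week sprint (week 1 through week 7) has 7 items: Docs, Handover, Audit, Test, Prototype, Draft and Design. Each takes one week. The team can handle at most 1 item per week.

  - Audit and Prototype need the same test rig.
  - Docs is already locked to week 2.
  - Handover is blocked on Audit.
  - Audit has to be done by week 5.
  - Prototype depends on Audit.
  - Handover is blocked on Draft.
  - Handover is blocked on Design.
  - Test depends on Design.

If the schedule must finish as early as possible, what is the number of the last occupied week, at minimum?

The precedence chain requires at least 2 distinct weeks.
With at most 1 per week and 7 tasks, at least 7 weeks are needed.
7 works (last occupied week: week 7): for example Audit in week 1, Handover in week 5, Docs in week 2, Prototype in week 7, Draft in week 4, Design in week 3, Test in week 6.

week 7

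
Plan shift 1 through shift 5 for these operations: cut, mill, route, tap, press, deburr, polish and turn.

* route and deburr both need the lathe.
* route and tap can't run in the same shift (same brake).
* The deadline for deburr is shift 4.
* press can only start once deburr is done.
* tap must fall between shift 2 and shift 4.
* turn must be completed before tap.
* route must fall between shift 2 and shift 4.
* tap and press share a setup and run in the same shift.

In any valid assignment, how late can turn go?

Downstream work caps turn at shift 3.
turn at shift 3 is achievable: press=shift 4, tap=shift 4, polish=shift 1, deburr=shift 1, cut=shift 1, mill=shift 1, turn=shift 3, route=shift 2.

shift 3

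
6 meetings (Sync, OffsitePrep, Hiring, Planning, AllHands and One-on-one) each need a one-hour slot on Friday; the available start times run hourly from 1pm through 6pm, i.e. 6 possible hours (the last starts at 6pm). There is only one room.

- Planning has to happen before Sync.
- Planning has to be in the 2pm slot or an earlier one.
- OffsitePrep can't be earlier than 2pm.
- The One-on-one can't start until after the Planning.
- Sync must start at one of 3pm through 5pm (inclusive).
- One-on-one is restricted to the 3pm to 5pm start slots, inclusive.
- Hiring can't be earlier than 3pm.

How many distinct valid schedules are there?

Splitting on Sync: it can be 3pm (12), 4pm (12), 5pm (12). Listing each branch's schedules as (OffsitePrep, Hiring, Planning, AllHands, One-on-one):
Sync=3pm: (2pm,4pm,1pm,6pm,5pm) (2pm,5pm,1pm,6pm,4pm) (2pm,6pm,1pm,4pm,5pm) (2pm,6pm,1pm,5pm,4pm) (4pm,6pm,1pm,2pm,5pm) (4pm,6pm,2pm,1pm,5pm) (5pm,6pm,1pm,2pm,4pm) (5pm,6pm,2pm,1pm,4pm) (6pm,4pm,1pm,2pm,5pm) (6pm,4pm,2pm,1pm,5pm) (6pm,5pm,1pm,2pm,4pm) (6pm,5pm,2pm,1pm,4pm) — 12.
Sync=4pm: (2pm,3pm,1pm,6pm,5pm) (2pm,5pm,1pm,6pm,3pm) (2pm,6pm,1pm,3pm,5pm) (2pm,6pm,1pm,5pm,3pm) (3pm,6pm,1pm,2pm,5pm) (3pm,6pm,2pm,1pm,5pm) (5pm,6pm,1pm,2pm,3pm) (5pm,6pm,2pm,1pm,3pm) (6pm,3pm,1pm,2pm,5pm) (6pm,3pm,2pm,1pm,5pm) (6pm,5pm,1pm,2pm,3pm) (6pm,5pm,2pm,1pm,3pm) — 12.
Sync=5pm: (2pm,3pm,1pm,6pm,4pm) (2pm,4pm,1pm,6pm,3pm) (2pm,6pm,1pm,3pm,4pm) (2pm,6pm,1pm,4pm,3pm) (3pm,6pm,1pm,2pm,4pm) (3pm,6pm,2pm,1pm,4pm) (4pm,6pm,1pm,2pm,3pm) (4pm,6pm,2pm,1pm,3pm) (6pm,3pm,1pm,2pm,4pm) (6pm,3pm,2pm,1pm,4pm) (6pm,4pm,1pm,2pm,3pm) (6pm,4pm,2pm,1pm,3pm) — 12.
Summing: 12 + 12 + 12 = 36.

36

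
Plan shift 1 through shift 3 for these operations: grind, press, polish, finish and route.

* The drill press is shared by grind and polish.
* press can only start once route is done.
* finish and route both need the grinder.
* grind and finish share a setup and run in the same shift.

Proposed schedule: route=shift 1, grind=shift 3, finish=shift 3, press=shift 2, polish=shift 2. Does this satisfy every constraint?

press can only start once route is done — holds.
The drill press is shared by grind and polish — holds.
finish and route both need the grinder — holds.
grind and finish share a setup and run in the same shift — holds.

Valid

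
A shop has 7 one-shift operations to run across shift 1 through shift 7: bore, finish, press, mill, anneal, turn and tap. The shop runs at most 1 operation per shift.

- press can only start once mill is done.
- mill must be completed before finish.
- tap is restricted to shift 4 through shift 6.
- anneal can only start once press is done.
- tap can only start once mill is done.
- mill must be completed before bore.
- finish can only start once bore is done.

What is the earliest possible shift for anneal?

Precedence pushes anneal to at least shift 3.
anneal at shift 3 is achievable: finish=shift 6, turn=shift 7, tap=shift 4, mill=shift 1, anneal=shift 3, bore=shift 5, press=shift 2.

shift 3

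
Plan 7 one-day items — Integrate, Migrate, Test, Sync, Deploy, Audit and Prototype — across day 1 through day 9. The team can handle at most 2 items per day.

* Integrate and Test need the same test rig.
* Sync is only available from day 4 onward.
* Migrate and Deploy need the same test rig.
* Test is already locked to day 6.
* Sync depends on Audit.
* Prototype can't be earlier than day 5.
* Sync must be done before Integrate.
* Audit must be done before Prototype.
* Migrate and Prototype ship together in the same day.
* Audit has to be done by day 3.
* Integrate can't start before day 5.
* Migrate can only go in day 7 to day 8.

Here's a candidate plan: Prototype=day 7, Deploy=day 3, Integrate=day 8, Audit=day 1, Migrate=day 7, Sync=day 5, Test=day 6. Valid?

Yes, all constraints hold

Integrate can't start before day 5 — holds.
Prototype can't be earlier than day 5 — holds.
Sync depends on Audit — holds.
Test is already locked to day 6 — holds.
Audit has to be done by day 3 — holds.
Migrate can only go in day 7 to day 8 — holds.
Migrate and Deploy need the same test rig — holds.
The team can handle at most 2 items per day — holds.
Sync must be done before Integrate — holds.
Sync is only available from day 4 onward — holds.
Migrate and Prototype ship together in the same day — holds.
Integrate and Test need the same test rig — holds.
Audit must be done before Prototype — holds.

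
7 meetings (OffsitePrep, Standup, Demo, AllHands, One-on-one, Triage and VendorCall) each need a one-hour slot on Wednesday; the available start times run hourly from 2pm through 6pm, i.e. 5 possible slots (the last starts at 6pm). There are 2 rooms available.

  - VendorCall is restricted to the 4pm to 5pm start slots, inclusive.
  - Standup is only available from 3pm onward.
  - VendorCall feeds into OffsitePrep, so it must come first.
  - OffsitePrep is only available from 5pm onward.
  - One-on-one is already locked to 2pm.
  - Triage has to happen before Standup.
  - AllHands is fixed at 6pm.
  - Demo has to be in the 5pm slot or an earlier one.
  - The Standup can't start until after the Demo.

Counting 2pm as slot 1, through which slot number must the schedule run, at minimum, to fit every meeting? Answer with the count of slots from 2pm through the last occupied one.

The precedence chain requires at least 2 distinct slots.
With at most 2 per slot and 7 meetings, at least 4 slots are needed.
AllHands can't be placed before 6pm — that is slot 5 counting from 2pm — so the schedule must run through at least 5 slots.
5 works (last occupied slot: 6pm): for example OffsitePrep in 5pm; VendorCall in 4pm; Triage in 3pm; One-on-one in 2pm; Standup in 4pm; AllHands in 6pm; Demo in 2pm.

5 slots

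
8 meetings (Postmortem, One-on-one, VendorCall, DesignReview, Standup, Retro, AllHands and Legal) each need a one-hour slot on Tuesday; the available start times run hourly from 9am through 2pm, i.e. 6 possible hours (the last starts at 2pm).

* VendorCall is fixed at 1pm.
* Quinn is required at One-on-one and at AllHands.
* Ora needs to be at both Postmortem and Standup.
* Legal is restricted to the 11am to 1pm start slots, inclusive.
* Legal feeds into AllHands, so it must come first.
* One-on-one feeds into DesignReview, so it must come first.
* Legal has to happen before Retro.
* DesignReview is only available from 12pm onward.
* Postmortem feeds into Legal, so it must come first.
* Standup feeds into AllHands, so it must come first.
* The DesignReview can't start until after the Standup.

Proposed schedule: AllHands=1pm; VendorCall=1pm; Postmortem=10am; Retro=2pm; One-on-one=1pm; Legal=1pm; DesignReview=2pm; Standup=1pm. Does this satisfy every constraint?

No. Quinn is required at One-on-one and at AllHands is not satisfied.

VendorCall is fixed at 1pm — holds.
Standup feeds into AllHands, so it must come first — violated.
Postmortem feeds into Legal, so it must come first — holds.
Legal has to happen before Retro — holds.
Ora needs to be at both Postmortem and Standup — holds.
Legal is restricted to the 11am to 1pm start slots, inclusive — holds.
DesignReview is only available from 12pm onward — holds.
One-on-one feeds into DesignReview, so it must come first — holds.
The DesignReview can't start until after the Standup — holds.
Legal feeds into AllHands, so it must come first — violated.
Quinn is required at One-on-one and at AllHands — violated.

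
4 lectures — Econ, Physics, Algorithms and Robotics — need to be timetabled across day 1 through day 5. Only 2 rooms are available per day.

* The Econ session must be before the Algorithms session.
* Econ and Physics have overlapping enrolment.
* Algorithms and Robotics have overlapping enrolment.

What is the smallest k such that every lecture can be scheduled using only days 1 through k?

The precedence chain requires at least 2 distinct days.
With at most 2 per day and 4 lectures, at least 2 days are needed.
2 works (last occupied day: day 2): for example Algorithms=day 2; Robotics=day 1; Physics=day 2; Econ=day 1.

2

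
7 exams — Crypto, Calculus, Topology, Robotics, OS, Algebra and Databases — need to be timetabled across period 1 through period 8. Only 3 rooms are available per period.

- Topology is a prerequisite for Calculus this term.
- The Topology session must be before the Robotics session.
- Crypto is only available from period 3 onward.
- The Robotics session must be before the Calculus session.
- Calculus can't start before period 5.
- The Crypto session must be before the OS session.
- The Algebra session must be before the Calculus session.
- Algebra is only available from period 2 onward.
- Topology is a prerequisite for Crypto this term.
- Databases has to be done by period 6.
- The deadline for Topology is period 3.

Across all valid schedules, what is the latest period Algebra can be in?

Algebra is available from period 2; downstream work caps Algebra at period 7.
Algebra at period 7 is achievable: Databases in period 1, Robotics in period 2, OS in period 4, Crypto in period 3, Algebra in period 7, Calculus in period 8, Topology in period 1.

period 7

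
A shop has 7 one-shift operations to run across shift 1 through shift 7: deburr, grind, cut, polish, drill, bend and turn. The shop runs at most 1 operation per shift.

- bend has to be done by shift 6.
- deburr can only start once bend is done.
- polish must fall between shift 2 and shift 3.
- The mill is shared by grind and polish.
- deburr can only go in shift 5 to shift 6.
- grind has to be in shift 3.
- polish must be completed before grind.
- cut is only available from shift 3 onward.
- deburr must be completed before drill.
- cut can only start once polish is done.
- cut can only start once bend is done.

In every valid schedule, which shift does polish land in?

shift 2

polish's window is shift 2–shift 3.
grind is fixed at shift 3, and polish can't share a shift with grind.
So polish must be shift 2.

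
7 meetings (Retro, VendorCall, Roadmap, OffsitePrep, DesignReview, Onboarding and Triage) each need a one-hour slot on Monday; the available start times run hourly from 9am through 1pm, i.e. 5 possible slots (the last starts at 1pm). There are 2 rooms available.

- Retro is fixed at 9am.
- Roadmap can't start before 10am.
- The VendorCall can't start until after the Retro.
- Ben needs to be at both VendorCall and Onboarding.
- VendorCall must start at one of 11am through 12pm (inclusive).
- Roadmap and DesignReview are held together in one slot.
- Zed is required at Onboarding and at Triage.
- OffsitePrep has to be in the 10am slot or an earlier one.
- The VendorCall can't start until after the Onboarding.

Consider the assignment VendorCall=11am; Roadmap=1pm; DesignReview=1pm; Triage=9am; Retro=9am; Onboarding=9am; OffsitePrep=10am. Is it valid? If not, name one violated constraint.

Retro is fixed at 9am — holds.
Zed is required at Onboarding and at Triage — violated.
VendorCall must start at one of 11am through 12pm (inclusive) — holds.
Roadmap can't start before 10am — holds.
The VendorCall can't start until after the Onboarding — holds.
Ben needs to be at both VendorCall and Onboarding — holds.
There are 2 rooms available — violated.
Roadmap and DesignReview are held together in one slot — holds.
The VendorCall can't start until after the Retro — holds.
OffsitePrep has to be in the 10am slot or an earlier one — holds.

No — it violates: Zed is required at Onboarding and at Triage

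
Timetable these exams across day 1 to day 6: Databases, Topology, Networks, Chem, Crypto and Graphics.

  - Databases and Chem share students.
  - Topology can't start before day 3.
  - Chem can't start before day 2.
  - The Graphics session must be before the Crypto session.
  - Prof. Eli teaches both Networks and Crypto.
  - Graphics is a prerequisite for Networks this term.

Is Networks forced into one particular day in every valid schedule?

No

Networks can be day 2 (e.g. Graphics in day 1, Chem in day 2, Databases in day 1, Topology in day 3, Networks in day 2, Crypto in day 3) or day 3 (e.g. Topology -> day 3, Networks -> day 3, Chem -> day 2, Databases -> day 1, Graphics -> day 1, Crypto -> day 2).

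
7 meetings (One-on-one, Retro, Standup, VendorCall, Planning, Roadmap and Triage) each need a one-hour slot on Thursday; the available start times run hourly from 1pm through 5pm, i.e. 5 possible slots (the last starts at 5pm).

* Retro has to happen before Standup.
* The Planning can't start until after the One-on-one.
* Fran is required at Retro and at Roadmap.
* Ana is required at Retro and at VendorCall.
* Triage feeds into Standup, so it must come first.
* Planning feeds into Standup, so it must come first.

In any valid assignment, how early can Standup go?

Precedence pushes Standup to at least 3pm.
Standup at 3pm is achievable: Planning -> 2pm, One-on-one -> 1pm, Triage -> 1pm, VendorCall -> 2pm, Retro -> 1pm, Standup -> 3pm, Roadmap -> 2pm.

3pm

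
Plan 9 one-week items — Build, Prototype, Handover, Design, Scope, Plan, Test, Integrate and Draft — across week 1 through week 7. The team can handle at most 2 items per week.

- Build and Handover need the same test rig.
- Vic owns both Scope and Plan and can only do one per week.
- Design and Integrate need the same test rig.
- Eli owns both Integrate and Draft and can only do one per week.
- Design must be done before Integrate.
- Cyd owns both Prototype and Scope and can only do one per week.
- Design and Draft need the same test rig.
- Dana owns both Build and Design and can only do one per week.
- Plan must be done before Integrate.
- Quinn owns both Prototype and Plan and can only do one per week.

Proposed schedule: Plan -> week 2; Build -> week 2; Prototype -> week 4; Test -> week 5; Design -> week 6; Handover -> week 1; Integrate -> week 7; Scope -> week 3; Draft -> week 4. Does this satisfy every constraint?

Quinn owns both Prototype and Plan and can only do one per week — holds.
Plan must be done before Integrate — holds.
Vic owns both Scope and Plan and can only do one per week — holds.
Cyd owns both Prototype and Scope and can only do one per week — holds.
Design and Draft need the same test rig — holds.
Build and Handover need the same test rig — holds.
Design must be done before Integrate — holds.
Eli owns both Integrate and Draft and can only do one per week — holds.
The team can handle at most 2 items per week — holds.
Dana owns both Build and Design and can only do one per week — holds.
Design and Integrate need the same test rig — holds.

Yes, all constraints hold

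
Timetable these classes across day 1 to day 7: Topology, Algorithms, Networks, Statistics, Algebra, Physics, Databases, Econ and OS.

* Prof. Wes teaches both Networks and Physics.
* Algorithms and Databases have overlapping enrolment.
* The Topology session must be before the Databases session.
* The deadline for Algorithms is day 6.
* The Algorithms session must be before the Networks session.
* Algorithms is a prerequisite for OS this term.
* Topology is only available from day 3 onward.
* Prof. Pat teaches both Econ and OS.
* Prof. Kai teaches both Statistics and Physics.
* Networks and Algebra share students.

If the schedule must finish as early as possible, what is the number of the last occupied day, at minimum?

The precedence chain requires at least 2 distinct days.
Propagating the time windows through the other constraints, Databases can't land before day 4, so the schedule must run through at least day 4.
4 works (last occupied day: day 4): for example Databases=day 4, Statistics=day 1, Topology=day 3, Physics=day 3, Algebra=day 1, Algorithms=day 1, OS=day 2, Econ=day 1, Networks=day 2.

day 4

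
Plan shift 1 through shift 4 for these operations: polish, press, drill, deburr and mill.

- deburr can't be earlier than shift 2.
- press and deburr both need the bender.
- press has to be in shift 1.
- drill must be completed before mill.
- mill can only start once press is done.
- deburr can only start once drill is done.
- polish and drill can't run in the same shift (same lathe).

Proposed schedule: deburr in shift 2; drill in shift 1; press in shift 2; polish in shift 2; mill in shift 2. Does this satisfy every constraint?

No. press has to be in shift 1 is not satisfied.

drill must be completed before mill — holds.
deburr can only start once drill is done — holds.
polish and drill can't run in the same shift (same lathe) — holds.
deburr can't be earlier than shift 2 — holds.
press and deburr both need the bender — violated.
press has to be in shift 1 — violated.
mill can only start once press is done — violated.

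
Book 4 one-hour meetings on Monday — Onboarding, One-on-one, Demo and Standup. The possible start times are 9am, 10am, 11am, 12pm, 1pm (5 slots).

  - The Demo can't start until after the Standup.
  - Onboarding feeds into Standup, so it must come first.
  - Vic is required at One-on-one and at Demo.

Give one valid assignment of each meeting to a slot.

Standup=10am; One-on-one=9am; Demo=11am; Onboarding=9am

Checking: Standup(10am) before Demo(11am); Onboarding(9am) before Standup(10am); One-on-one(9am) != Demo(11am).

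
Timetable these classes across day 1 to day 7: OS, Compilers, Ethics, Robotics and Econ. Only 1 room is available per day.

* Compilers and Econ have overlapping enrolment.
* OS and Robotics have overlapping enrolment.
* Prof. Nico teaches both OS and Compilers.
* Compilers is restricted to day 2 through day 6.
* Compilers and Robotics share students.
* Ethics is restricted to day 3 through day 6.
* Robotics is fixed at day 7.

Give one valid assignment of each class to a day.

Econ -> day 4, Compilers -> day 2, Ethics -> day 3, Robotics -> day 7, OS -> day 1

Checking: OS(day 1) != Compilers(day 2); OS(day 1) != Robotics(day 7); Compilers(day 2) != Econ(day 4); Compilers(day 2) != Robotics(day 7); Compilers=day 2 in [day 2,day 6]; Ethics=day 3 in [day 3,day 6]; Robotics=day 7 in [day 7,day 7]; max 1 per day (cap 1).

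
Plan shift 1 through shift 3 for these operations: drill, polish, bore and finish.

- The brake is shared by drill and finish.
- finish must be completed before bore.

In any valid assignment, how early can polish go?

shift 1

polish at shift 1 is achievable: polish in shift 1, drill in shift 2, bore in shift 2, finish in shift 1.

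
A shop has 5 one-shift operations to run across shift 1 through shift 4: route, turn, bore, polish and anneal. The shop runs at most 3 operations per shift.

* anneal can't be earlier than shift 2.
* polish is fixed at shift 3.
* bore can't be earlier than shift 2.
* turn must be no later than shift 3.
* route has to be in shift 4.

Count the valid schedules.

26

Splitting on turn: it can be shift 1 (9), shift 2 (9), shift 3 (8). Listing each branch's schedules as (route, bore, polish, anneal) by shift number:
turn=shift 1: (4,2,3,2) (4,2,3,3) (4,2,3,4) (4,3,3,2) (4,3,3,3) (4,3,3,4) (4,4,3,2) (4,4,3,3) (4,4,3,4) — 9.
turn=shift 2: (4,2,3,2) (4,2,3,3) (4,2,3,4) (4,3,3,2) (4,3,3,3) (4,3,3,4) (4,4,3,2) (4,4,3,3) (4,4,3,4) — 9.
turn=shift 3: (4,2,3,2) (4,2,3,3) (4,2,3,4) (4,3,3,2) (4,3,3,4) (4,4,3,2) (4,4,3,3) (4,4,3,4) — 8.
Summing: 9 + 9 + 8 = 26.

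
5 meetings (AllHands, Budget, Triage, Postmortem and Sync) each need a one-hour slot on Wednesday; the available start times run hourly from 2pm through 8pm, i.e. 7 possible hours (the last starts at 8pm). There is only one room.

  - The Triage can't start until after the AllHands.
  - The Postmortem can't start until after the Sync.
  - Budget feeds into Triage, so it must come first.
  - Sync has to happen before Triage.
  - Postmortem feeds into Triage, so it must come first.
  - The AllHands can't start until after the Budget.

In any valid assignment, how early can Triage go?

Precedence pushes Triage to at least 4pm.
Triage at 6pm is achievable: AllHands -> 3pm; Sync -> 4pm; Budget -> 2pm; Postmortem -> 5pm; Triage -> 6pm.
Nothing earlier works — the capacity limit rule out every hour before 6pm.

6pm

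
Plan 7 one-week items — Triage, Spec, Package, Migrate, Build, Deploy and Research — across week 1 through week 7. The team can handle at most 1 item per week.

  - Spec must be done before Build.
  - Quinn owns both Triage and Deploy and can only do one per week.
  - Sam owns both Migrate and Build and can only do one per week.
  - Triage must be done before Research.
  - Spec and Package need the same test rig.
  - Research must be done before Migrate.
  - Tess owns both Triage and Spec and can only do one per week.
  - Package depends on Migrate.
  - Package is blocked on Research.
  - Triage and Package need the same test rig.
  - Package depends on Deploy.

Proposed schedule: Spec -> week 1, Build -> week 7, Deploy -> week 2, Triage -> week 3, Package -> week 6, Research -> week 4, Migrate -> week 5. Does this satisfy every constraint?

Yes, all constraints hold

Triage and Package need the same test rig — holds.
Spec and Package need the same test rig — holds.
Sam owns both Migrate and Build and can only do one per week — holds.
Quinn owns both Triage and Deploy and can only do one per week — holds.
Triage must be done before Research — holds.
Package is blocked on Research — holds.
Spec must be done before Build — holds.
Research must be done before Migrate — holds.
Tess owns both Triage and Spec and can only do one per week — holds.
The team can handle at most 1 item per week — holds.
Package depends on Migrate — holds.
Package depends on Deploy — holds.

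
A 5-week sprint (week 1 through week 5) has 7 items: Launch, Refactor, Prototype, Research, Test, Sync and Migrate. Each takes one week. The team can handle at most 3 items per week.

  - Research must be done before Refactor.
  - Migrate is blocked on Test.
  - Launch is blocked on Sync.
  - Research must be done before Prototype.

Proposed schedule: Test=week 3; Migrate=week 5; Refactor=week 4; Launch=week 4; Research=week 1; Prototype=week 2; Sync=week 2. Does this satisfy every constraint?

Launch is blocked on Sync — holds.
The team can handle at most 3 items per week — holds.
Research must be done before Prototype — holds.
Research must be done before Refactor — holds.
Migrate is blocked on Test — holds.

Yes, all constraints hold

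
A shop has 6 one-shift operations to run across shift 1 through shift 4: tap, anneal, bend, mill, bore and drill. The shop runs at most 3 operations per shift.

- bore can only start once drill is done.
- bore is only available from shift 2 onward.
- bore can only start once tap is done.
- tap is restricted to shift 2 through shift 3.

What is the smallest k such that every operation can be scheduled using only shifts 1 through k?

3 shifts

The precedence chain requires at least 2 distinct shifts.
With at most 3 per shift and 6 operations, at least 2 shifts are needed.
Propagating the time windows through the other constraints, bore can't land before shift 3, so the schedule must run through at least shift 3.
3 works (last occupied shift: shift 3): for example anneal -> shift 1; tap -> shift 2; mill -> shift 2; drill -> shift 1; bend -> shift 1; bore -> shift 3.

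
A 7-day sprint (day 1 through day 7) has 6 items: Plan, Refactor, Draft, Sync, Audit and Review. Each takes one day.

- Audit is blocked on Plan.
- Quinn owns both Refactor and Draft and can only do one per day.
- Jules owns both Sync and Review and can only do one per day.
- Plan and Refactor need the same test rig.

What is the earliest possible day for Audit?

day 2

Precedence pushes Audit to at least day 2.
Audit at day 2 is achievable: Sync=day 1, Plan=day 1, Draft=day 1, Audit=day 2, Refactor=day 2, Review=day 2.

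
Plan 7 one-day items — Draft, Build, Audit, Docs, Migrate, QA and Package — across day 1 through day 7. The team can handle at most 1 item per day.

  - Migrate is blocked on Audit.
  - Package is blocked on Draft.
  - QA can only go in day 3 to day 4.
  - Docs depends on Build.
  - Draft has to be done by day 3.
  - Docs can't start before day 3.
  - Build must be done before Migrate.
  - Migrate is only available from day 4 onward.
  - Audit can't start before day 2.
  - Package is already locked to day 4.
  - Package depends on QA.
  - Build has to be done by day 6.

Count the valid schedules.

Splitting on Draft: it can be day 1 (5), day 2 (3). Listing each branch's schedules as (Build, Audit, Docs, Migrate, QA, Package) by day number:
Draft=day 1: (2,5,6,7,3,4) (2,5,7,6,3,4) (2,6,5,7,3,4) (5,2,6,7,3,4) (5,2,7,6,3,4) — 5.
Draft=day 2: (1,5,6,7,3,4) (1,5,7,6,3,4) (1,6,5,7,3,4) — 3.
Summing: 5 + 3 = 8.

8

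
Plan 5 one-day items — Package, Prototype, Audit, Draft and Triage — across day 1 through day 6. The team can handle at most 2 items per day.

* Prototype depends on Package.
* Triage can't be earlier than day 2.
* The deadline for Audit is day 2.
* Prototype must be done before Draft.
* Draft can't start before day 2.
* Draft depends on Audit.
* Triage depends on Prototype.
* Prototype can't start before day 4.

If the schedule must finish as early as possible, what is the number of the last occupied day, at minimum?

5

The precedence chain requires at least 3 distinct days.
With at most 2 per day and 5 work items, at least 3 days are needed.
Propagating the time windows through the other constraints, Draft can't land before day 5, so the schedule must run through at least day 5.
5 works (last occupied day: day 5): for example Triage -> day 5; Prototype -> day 4; Draft -> day 5; Package -> day 1; Audit -> day 1.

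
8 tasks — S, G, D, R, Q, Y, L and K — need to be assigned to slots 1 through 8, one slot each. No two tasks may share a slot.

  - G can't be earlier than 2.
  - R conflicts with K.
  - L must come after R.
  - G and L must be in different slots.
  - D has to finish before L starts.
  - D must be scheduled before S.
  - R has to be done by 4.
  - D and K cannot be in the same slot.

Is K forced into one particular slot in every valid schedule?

No

K can be 1 (e.g. G -> 3, L -> 5, R -> 2, Y -> 8, S -> 6, D -> 4, K -> 1, Q -> 7) or 2 (e.g. G=3; R=1; Y=8; K=2; Q=7; S=6; L=5; D=4).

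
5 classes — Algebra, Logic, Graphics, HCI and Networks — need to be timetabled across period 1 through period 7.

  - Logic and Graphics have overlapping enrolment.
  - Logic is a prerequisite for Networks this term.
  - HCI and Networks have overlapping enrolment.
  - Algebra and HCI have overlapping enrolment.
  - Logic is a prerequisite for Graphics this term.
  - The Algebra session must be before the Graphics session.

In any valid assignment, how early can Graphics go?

period 2

Precedence pushes Graphics to at least period 2.
Graphics at period 2 is achievable: Networks=period 2, Algebra=period 1, Logic=period 1, Graphics=period 2, HCI=period 3.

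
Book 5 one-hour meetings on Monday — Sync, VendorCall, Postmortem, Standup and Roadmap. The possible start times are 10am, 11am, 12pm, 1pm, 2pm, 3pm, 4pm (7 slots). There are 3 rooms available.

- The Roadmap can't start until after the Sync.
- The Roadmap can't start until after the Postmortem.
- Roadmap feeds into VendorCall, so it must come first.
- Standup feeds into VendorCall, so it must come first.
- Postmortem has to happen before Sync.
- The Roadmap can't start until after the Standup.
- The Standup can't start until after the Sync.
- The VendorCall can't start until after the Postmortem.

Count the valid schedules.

Splitting on Sync: it can be 11am (10), 12pm (8), 1pm (3). Listing each branch's schedules as (VendorCall, Postmortem, Standup, Roadmap):
Sync=11am: (2pm,10am,12pm,1pm) (3pm,10am,12pm,1pm) (3pm,10am,12pm,2pm) (3pm,10am,1pm,2pm) (4pm,10am,12pm,1pm) (4pm,10am,12pm,2pm) (4pm,10am,12pm,3pm) (4pm,10am,1pm,2pm) (4pm,10am,1pm,3pm) (4pm,10am,2pm,3pm) — 10.
Sync=12pm: (3pm,10am,1pm,2pm) (3pm,11am,1pm,2pm) (4pm,10am,1pm,2pm) (4pm,10am,1pm,3pm) (4pm,10am,2pm,3pm) (4pm,11am,1pm,2pm) (4pm,11am,1pm,3pm) (4pm,11am,2pm,3pm) — 8.
Sync=1pm: (4pm,10am,2pm,3pm) (4pm,11am,2pm,3pm) (4pm,12pm,2pm,3pm) — 3.
Summing: 10 + 8 + 3 = 21.

21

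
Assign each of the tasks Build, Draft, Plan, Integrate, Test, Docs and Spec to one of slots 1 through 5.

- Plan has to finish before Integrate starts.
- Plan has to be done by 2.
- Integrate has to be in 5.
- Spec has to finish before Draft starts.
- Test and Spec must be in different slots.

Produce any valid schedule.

Draft=2, Spec=1, Docs=1, Integrate=5, Plan=1, Test=2, Build=1

Checking: Spec(1) before Draft(2); Plan(1) before Integrate(5); Test(2) != Spec(1); Plan=1 in [1,2]; Integrate=5 in [5,5].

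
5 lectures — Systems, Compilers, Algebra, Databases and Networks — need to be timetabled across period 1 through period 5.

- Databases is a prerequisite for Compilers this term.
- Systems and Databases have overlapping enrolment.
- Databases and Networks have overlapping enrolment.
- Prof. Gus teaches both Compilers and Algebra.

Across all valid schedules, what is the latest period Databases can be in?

period 4

Downstream work caps Databases at period 4.
Databases at period 4 is achievable: Networks -> period 1; Algebra -> period 1; Databases -> period 4; Systems -> period 1; Compilers -> period 5.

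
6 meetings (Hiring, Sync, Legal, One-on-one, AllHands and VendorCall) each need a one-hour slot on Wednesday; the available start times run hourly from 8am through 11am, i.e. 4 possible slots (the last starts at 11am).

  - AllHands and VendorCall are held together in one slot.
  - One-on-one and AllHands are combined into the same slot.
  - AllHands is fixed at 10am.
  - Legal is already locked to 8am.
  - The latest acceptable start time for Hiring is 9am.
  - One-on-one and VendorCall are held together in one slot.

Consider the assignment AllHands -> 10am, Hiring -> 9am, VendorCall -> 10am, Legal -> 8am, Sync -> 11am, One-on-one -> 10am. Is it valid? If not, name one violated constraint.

Valid

AllHands and VendorCall are held together in one slot — holds.
AllHands is fixed at 10am — holds.
One-on-one and VendorCall are held together in one slot — holds.
One-on-one and AllHands are combined into the same slot — holds.
The latest acceptable start time for Hiring is 9am — holds.
Legal is already locked to 8am — holds.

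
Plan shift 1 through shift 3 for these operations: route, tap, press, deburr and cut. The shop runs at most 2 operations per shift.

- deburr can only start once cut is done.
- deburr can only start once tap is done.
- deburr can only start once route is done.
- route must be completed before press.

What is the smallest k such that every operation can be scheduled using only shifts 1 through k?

3 shifts

The precedence chain requires at least 2 distinct shifts.
With at most 2 per shift and 5 operations, at least 3 shifts are needed.
3 works (last occupied shift: shift 3): for example cut=shift 2; press=shift 2; route=shift 1; tap=shift 1; deburr=shift 3.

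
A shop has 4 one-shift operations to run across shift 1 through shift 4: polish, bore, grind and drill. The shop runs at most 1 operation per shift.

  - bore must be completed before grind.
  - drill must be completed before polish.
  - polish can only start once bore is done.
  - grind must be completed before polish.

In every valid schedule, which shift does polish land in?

shift 4

Precedence pushes polish to at least shift 3.
So polish is pinned to shift 4.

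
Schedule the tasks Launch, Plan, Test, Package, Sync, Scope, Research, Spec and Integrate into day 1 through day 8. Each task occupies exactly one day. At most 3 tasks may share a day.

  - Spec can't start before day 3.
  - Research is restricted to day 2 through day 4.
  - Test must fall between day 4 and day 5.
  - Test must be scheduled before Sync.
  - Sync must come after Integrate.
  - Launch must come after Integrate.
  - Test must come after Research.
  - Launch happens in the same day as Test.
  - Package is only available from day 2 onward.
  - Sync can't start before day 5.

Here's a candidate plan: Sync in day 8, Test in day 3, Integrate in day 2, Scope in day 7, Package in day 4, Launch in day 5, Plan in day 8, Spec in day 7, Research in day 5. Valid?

No. Test must come after Research is not satisfied.

Spec can't start before day 3 — holds.
Sync must come after Integrate — holds.
Test must be scheduled before Sync — holds.
Test must fall between day 4 and day 5 — violated.
Launch happens in the same day as Test — violated.
Research is restricted to day 2 through day 4 — violated.
Launch must come after Integrate — holds.
Sync can't start before day 5 — holds.
Test must come after Research — violated.
Package is only available from day 2 onward — holds.
At most 3 tasks may share a day — holds.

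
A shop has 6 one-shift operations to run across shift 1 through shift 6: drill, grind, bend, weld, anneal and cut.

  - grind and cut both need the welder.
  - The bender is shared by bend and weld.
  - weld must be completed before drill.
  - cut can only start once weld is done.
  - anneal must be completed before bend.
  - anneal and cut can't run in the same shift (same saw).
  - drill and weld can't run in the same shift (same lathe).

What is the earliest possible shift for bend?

shift 2

Precedence pushes bend to at least shift 2.
bend at shift 2 is achievable: grind in shift 1; drill in shift 2; cut in shift 2; bend in shift 2; anneal in shift 1; weld in shift 1.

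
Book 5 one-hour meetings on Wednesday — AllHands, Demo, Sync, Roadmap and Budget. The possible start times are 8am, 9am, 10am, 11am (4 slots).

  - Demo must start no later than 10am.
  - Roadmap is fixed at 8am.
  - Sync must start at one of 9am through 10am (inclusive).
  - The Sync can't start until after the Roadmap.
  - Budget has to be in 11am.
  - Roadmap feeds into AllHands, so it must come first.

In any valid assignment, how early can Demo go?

Demo's own window allows nothing later than 10am.
Demo at 8am is achievable: Roadmap=8am, Sync=9am, Demo=8am, AllHands=9am, Budget=11am.

8am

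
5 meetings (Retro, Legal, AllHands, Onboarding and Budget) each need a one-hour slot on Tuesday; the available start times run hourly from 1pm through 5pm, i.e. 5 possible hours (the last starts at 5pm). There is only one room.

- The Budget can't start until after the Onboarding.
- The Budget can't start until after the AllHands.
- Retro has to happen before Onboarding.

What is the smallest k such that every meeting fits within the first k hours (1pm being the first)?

The precedence chain requires at least 3 distinct hours.
With at most 1 per hour and 5 meetings, at least 5 hours are needed.
5 works (last occupied hour: 5pm): for example Retro=1pm, AllHands=3pm, Budget=4pm, Onboarding=2pm, Legal=5pm.

5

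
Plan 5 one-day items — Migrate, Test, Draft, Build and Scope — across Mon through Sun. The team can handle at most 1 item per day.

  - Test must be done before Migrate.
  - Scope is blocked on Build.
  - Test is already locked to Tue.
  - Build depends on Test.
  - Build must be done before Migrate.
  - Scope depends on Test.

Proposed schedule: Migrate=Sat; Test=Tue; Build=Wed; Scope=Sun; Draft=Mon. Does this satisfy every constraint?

Build depends on Test — holds.
Scope depends on Test — holds.
The team can handle at most 1 item per day — holds.
Test must be done before Migrate — holds.
Scope is blocked on Build — holds.
Test is already locked to Tue — holds.
Build must be done before Migrate — holds.

Valid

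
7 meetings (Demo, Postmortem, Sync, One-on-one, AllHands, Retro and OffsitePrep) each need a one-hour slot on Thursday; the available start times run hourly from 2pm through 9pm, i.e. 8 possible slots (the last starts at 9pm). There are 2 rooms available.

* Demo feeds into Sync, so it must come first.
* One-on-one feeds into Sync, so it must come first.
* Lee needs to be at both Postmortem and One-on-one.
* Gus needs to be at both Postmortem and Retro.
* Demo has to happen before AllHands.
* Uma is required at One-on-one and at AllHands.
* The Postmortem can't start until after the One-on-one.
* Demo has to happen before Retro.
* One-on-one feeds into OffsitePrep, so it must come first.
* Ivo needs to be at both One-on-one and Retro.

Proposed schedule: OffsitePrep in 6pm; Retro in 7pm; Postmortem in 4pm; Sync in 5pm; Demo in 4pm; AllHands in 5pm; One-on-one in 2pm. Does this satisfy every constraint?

Demo has to happen before Retro — holds.
One-on-one feeds into Sync, so it must come first — holds.
There are 2 rooms available — holds.
Demo feeds into Sync, so it must come first — holds.
Uma is required at One-on-one and at AllHands — holds.
One-on-one feeds into OffsitePrep, so it must come first — holds.
Ivo needs to be at both One-on-one and Retro — holds.
The Postmortem can't start until after the One-on-one — holds.
Lee needs to be at both Postmortem and One-on-one — holds.
Gus needs to be at both Postmortem and Retro — holds.
Demo has to happen before AllHands — holds.

Yes, all constraints hold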